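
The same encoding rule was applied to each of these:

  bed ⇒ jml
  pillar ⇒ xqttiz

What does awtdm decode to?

It's a constant shift of +8 (ROT8).
Undoing it on awtdm: a−8=s, w−8=o, t−8=l, d−8=v, m−8=e.

solve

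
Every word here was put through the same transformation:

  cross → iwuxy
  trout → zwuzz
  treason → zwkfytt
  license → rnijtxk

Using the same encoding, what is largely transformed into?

A repeating key of period 2 is used — shifts +6, +5 over and over.
Applying it to largely: l+6=r, a+5=f, r+6=x, g+5=l, e+6=k, l+5=q, y+6=e.

rfxlkqe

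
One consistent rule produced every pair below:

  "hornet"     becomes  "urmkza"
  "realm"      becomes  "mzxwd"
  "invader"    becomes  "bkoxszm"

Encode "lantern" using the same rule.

wxkazmk

This is an affine cipher: with a=0,…,z=25, each position x becomes (7x+23) mod 26.
Applying it to lantern: l(11)→7·11+23≡22=w; a(0)→7·0+23≡23=x; n(13)→7·13+23≡10=k; t(19)→7·19+23≡0=a; e(4)→7·4+23≡25=z; r(17)→7·17+23≡12=m; n(13)→7·13+23≡10=k (all mod 26).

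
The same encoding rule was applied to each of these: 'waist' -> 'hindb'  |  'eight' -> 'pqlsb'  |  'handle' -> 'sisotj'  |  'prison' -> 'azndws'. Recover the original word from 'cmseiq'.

It's a Vigenère-style cipher with numeric key [11,8,5]: position i shifts by key[i mod 3].
Undoing it on cmseiq: c−11=r, m−8=e, s−5=n, e−11=t, i−8=a, q−5=l.

rental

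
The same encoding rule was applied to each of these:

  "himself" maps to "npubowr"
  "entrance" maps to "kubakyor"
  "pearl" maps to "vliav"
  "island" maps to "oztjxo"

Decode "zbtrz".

tulip

In himself: h→n is +6, i→p is +7, m→u is +8, s→b is +9 — the shift increases by 1 each position. Each letter shifts forward by (position + 6), i.e. 6, 7, 8, … — the shift grows by one for each successive letter.
Undoing it on zbtrz: z−6=t, b−7=u, t−8=l, r−9=i, z−10=p.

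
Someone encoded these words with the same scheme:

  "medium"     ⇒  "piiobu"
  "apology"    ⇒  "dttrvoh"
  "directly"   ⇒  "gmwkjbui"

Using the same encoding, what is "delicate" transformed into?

In medium: m→p is +3, e→i is +4, d→i is +5, i→o is +6 — the shift increases by 1 each position. Each letter shifts forward by (position + 3), i.e. 3, 4, 5, … — the shift grows by one for each successive letter.
On delicate: d+3=g, e+4=i, l+5=q, i+6=o, c+7=j, a+8=i, t+9=c, e+10=o.

giqojico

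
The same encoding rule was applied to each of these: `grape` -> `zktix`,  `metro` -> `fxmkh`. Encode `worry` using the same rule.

Compare letters: g→z is +19, r→k is +19, a→t is +19 — a constant shift. It's a constant shift of +19 (ROT19).
On worry: w+19=p, o+19=h, r+19=k, r+19=k, y+19=r.

phkkr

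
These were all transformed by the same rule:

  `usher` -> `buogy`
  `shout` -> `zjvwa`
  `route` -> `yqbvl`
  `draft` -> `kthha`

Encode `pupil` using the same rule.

wwwks

Shifts by position in usher: pos 0: u→b (+7), pos 1: s→u (+2), pos 2: h→o (+7), pos 3: e→g (+2) — repeating every 2. The shifts repeat in a cycle of length 2: positions 0,1,… shift by +7, +2, then the pattern repeats.
For pupil: p+7=w, u+2=w, p+7=w, i+2=k, l+7=s.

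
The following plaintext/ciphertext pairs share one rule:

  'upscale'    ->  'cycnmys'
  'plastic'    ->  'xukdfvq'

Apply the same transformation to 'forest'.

nxbpeg

In upscale: u→c is +8, p→y is +9, s→c is +10, c→n is +11 — the shift increases by 1 each position. The shift increases by 1 at each position, starting from +8: 8, 9, 10, ….
Applying it to forest: f+8=n, o+9=x, r+10=b, e+11=p, s+12=e, t+13=g.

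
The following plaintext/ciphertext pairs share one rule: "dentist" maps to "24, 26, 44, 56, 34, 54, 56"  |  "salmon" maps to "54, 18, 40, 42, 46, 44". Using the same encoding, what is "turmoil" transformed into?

d(#4)→24 and e(#5)→26: differences scale by 2, so n = 2·pos + 16. With a=1..z=26, the number is 2·pos + 16.
Applying it to turmoil: t=20→56, u=21→58, r=18→52, m=13→42, o=15→46, i=9→34, l=12→40.

56, 58, 52, 42, 46, 34, 40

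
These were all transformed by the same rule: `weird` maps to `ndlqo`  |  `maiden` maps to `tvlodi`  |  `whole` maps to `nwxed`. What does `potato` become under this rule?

w(22)→n(13) and e(4)→d(3) fit y≡15x+21 (mod 26); the inverse of 15 mod 26 is 7. Each letter's alphabet position (a=0..z=25) is mapped through 15·x+21 mod 26 — an affine cipher.
For potato: p(15)→15·15+21≡12=m; o(14)→15·14+21≡23=x; t(19)→15·19+21≡20=u; a(0)→15·0+21≡21=v; t(19)→15·19+21≡20=u; o(14)→15·14+21≡23=x (all mod 26).

mxuvux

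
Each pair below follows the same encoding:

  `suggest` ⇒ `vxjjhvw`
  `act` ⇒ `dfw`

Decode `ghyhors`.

develop

Compare letters: s→v is +3, u→x is +3, g→j is +3 — a constant shift. It's a constant shift of +3 (ROT3).
Reversing it on ghyhors: g−3=d, h−3=e, y−3=v, h−3=e, o−3=l, r−3=o, s−3=p.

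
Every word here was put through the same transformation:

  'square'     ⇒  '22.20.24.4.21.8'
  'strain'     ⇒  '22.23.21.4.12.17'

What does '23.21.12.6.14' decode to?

trick

s is letter #19 and maps to 22: an offset of 3. Letters become their 1-based position plus 3 (so a→4, b→5, …).
Reversing it on 23.21.12.6.14: 23→(23−3)÷1=20=t, 21→(21−3)÷1=18=r, 12→(12−3)÷1=9=i, 6→(6−3)÷1=3=c, 14→(14−3)÷1=11=k.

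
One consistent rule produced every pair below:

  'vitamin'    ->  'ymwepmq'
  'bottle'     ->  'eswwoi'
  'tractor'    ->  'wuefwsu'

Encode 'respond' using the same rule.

The shift depends on letter class: consonant v→y is +3, but vowel i→m is +4. Two shifts are in play — +4 for a/e/i/o/u, +3 for every other letter.
Applying it to respond: r(cons)+3=u, e(vowel)+4=i, s(cons)+3=v, p(cons)+3=s, o(vowel)+4=s, n(cons)+3=q, d(cons)+3=g.

uivssqg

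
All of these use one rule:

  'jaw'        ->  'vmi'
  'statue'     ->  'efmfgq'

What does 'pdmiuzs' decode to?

Compare letters: j→v is +12, a→m is +12, w→i is +12 — a constant shift. Each letter is shifted forward by 12 in the alphabet (a Caesar shift of +12).
Decoding pdmiuzs: p−12=d, d−12=r, m−12=a, i−12=w, u−12=i, z−12=n, s−12=g.

drawing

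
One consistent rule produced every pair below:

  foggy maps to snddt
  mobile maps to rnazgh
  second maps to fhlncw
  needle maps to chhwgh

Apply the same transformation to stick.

Each letter's alphabet position (a=0..z=25) is mapped through 11·x+15 mod 26 — an affine cipher.
On stick: s(18)→11·18+15≡5=f; t(19)→11·19+15≡16=q; i(8)→11·8+15≡25=z; c(2)→11·2+15≡11=l; k(10)→11·10+15≡21=v (all mod 26).

fqzlv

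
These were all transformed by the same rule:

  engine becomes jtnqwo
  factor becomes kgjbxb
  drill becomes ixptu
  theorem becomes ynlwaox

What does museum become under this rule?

razmdw

In engine: e→j is +5, n→t is +6, g→n is +7, i→q is +8 — the shift increases by 1 each position. Letter i (0-indexed) is shifted by i+5, so successive shifts are 5, 6, 7, ….
Applying it to museum: m+5=r, u+6=a, s+7=z, e+8=m, u+9=d, m+10=w.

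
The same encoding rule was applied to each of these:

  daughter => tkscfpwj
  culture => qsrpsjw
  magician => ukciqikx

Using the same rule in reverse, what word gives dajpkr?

portal

d(3)→t(19) and a(0)→k(10) fit y≡3x+10 (mod 26); the inverse of 3 mod 26 is 9. This is an affine cipher: with a=0,…,z=25, each position x becomes (3x+10) mod 26.
Reversing it on dajpkr: d(3)→9·(3−10)≡15=p; a(0)→9·(0−10)≡14=o; j(9)→9·(9−10)≡17=r; p(15)→9·(15−10)≡19=t; k(10)→9·(10−10)≡0=a; r(17)→9·(17−10)≡11=l (all mod 26).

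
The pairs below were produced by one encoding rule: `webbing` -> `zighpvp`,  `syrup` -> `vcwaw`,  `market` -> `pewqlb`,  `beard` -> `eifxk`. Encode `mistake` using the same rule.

pmxzhsn

In webbing: w→z is +3, e→i is +4, b→g is +5, b→h is +6 — the shift increases by 1 each position. Each letter shifts forward by (position + 3), i.e. 3, 4, 5, … — the shift grows by one for each successive letter.
On mistake: m+3=p, i+4=m, s+5=x, t+6=z, a+7=h, k+8=s, e+9=n.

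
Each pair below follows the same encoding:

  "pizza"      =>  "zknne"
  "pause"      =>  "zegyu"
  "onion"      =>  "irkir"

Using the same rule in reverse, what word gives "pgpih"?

tutor

p(15)→z(25) and i(8)→k(10) fit y≡17x+4 (mod 26); the inverse of 17 mod 26 is 23. Treating letters as 0–25, the rule is x ↦ 17x + 4 (mod 26).
Decoding pgpih: p(15)→23·(15−4)≡19=t; g(6)→23·(6−4)≡20=u; p(15)→23·(15−4)≡19=t; i(8)→23·(8−4)≡14=o; h(7)→23·(7−4)≡17=r (all mod 26).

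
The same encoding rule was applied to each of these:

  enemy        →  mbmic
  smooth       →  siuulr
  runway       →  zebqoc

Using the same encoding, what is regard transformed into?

zmyozt

e(4)→m(12) and n(13)→b(1) fit y≡19x+14 (mod 26); the inverse of 19 mod 26 is 11. Treating letters as 0–25, the rule is x ↦ 19x + 14 (mod 26).
For regard: r(17)→19·17+14≡25=z; e(4)→19·4+14≡12=m; g(6)→19·6+14≡24=y; a(0)→19·0+14≡14=o; r(17)→19·17+14≡25=z; d(3)→19·3+14≡19=t (all mod 26).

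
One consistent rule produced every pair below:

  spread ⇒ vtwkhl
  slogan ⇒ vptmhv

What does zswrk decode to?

In spread: s→v is +3, p→t is +4, r→w is +5, e→k is +6 — the shift increases by 1 each position. Letter i (0-indexed) is shifted by i+3, so successive shifts are 3, 4, 5, ….
Undoing it on zswrk: z−3=w, s−4=o, w−5=r, r−6=l, k−7=d.

world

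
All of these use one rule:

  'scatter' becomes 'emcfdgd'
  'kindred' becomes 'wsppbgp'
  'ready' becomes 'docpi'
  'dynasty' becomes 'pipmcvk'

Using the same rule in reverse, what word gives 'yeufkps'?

A repeating key of period 3 is used — shifts +12, +10, +2 over and over.
Decoding yeufkps: y−12=m, e−10=u, u−2=s, f−12=t, k−10=a, p−2=n, s−12=g.

mustang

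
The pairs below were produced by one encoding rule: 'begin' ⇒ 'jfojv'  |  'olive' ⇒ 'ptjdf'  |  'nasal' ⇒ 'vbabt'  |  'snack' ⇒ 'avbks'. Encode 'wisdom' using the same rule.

The shift depends on letter class: consonant b→j is +8, but vowel e→f is +1. Two shifts are in play — +1 for a/e/i/o/u, +8 for every other letter.
Applying it to wisdom: w(cons)+8=e, i(vowel)+1=j, s(cons)+8=a, d(cons)+8=l, o(vowel)+1=p, m(cons)+8=u.

ejalpu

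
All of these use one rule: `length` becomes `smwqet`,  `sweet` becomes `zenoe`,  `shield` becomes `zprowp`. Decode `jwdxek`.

Each letter shifts forward by (position + 7), i.e. 7, 8, 9, … — the shift grows by one for each successive letter.
Undoing it on jwdxek: j−7=c, w−8=o, d−9=u, x−10=n, e−11=t, k−12=y.

county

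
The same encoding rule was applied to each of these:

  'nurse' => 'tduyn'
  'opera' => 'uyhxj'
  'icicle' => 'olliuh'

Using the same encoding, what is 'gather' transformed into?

Shifts by position in nurse: pos 0: n→t (+6), pos 1: u→d (+9), pos 2: r→u (+3), pos 3: s→y (+6), pos 4: e→n (+9) — repeating every 3. A repeating key of period 3 is used — shifts +6, +9, +3 over and over.
For gather: g+6=m, a+9=j, t+3=w, h+6=n, e+9=n, r+3=u.

mjwnnu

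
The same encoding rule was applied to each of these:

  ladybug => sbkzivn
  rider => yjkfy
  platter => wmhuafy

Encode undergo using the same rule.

The shifts repeat in a cycle of length 2: positions 0,1,… shift by +7, +1, then the pattern repeats.
For undergo: u+7=b, n+1=o, d+7=k, e+1=f, r+7=y, g+1=h, o+7=v.

bokfyhv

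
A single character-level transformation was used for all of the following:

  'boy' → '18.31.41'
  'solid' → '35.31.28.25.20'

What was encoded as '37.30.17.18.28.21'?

Letters become their 1-based position plus 16 (so a→17, b→18, …).
Decoding 37.30.17.18.28.21: 37→(37−16)÷1=21=u, 30→(30−16)÷1=14=n, 17→(17−16)÷1=1=a, 18→(18−16)÷1=2=b, 28→(28−16)÷1=12=l, 21→(21−16)÷1=5=e.

unable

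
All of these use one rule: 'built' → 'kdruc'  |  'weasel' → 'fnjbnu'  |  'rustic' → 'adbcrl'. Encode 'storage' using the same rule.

Compare letters: b→k is +9, u→d is +9, i→r is +9 — a constant shift. This is a Caesar cipher with shift 9.
On storage: s+9=b, t+9=c, o+9=x, r+9=a, a+9=j, g+9=p, e+9=n.

bcxajpn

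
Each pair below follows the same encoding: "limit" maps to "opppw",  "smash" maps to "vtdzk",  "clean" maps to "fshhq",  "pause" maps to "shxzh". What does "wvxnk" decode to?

It's a Vigenère-style cipher with numeric key [3,7]: position i shifts by key[i mod 2].
Decoding wvxnk: w−3=t, v−7=o, x−3=u, n−7=g, k−3=h.

tough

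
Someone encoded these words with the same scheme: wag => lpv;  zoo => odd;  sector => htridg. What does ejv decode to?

Compare letters: w→l is +15, a→p is +15, g→v is +15 — a constant shift. Each letter is shifted forward by 15 in the alphabet (a Caesar shift of +15).
Reversing it on ejv: e−15=p, j−15=u, v−15=g.

pug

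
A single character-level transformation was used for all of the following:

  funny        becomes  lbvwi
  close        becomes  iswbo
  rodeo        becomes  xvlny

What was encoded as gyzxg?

arrow

In funny: f→l is +6, u→b is +7, n→v is +8, n→w is +9 — the shift increases by 1 each position. The shift increases by 1 at each position, starting from +6: 6, 7, 8, ….
Undoing it on gyzxg: g−6=a, y−7=r, z−8=r, x−9=o, g−10=w.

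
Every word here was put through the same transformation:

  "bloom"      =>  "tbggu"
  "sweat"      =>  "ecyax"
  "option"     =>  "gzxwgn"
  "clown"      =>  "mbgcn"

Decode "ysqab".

b(1)→t(19) and l(11)→b(1) fit y≡19x+0 (mod 26); the inverse of 19 mod 26 is 11. This is an affine cipher: with a=0,…,z=25, each position x becomes (19x+0) mod 26.
Undoing it on ysqab: y(24)→11·(24−0)≡4=e; s(18)→11·(18−0)≡16=q; q(16)→11·(16−0)≡20=u; a(0)→11·(0−0)≡0=a; b(1)→11·(1−0)≡11=l (all mod 26).

equal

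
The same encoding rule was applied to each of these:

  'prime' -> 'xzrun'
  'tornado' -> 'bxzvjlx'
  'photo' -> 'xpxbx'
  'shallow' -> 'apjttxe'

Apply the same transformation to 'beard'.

jnjzl

The shift depends on letter class: consonant p→x is +8, but vowel i→r is +9. The rule splits by letter class: vowels +9, consonants +8.
Applying it to beard: b(cons)+8=j, e(vowel)+9=n, a(vowel)+9=j, r(cons)+8=z, d(cons)+8=l.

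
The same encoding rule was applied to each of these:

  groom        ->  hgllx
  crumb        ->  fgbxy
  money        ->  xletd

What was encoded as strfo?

g(6)→h(7) and r(17)→g(6) fit y≡7x+17 (mod 26); the inverse of 7 mod 26 is 15. Each letter's alphabet position (a=0..z=25) is mapped through 7·x+17 mod 26 — an affine cipher.
Undoing it on strfo: s(18)→15·(18−17)≡15=p; t(19)→15·(19−17)≡4=e; r(17)→15·(17−17)≡0=a; f(5)→15·(5−17)≡2=c; o(14)→15·(14−17)≡7=h (all mod 26).

peach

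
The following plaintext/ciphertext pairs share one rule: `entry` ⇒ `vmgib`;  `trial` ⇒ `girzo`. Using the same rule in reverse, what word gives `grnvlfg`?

Each letter is replaced by its mirror in the alphabet: a↔z, b↔y, c↔x, and so on (the Atbash cipher).
Undoing it on grnvlfg: g↔t, r↔i, n↔m, v↔e, l↔o, f↔u, g↔t.

timeout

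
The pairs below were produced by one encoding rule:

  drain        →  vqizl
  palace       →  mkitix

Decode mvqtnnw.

offline

The output letters match the input read backwards, each shifted +8: drain reversed is niard. Read the word backwards and shift each letter +8.
Decoding mvqtnnw: shift back: m−8=e, v−8=n, q−8=i, t−8=l, n−8=f, n−8=f, w−8=o → enilffo; then reverse → offline.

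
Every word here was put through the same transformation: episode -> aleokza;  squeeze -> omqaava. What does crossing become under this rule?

ynkooejc

Every letter moves 22 places later in the alphabet, wrapping around z→a.
For crossing: c+22=y, r+22=n, o+22=k, s+22=o, s+22=o, i+22=e, n+22=j, g+22=c.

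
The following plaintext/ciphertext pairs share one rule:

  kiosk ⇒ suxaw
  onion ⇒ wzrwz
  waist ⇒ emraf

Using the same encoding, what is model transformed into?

uammx

Shifts by position in kiosk: pos 0: k→s (+8), pos 1: i→u (+12), pos 2: o→x (+9), pos 3: s→a (+8), pos 4: k→w (+12) — repeating every 3. The shifts repeat in a cycle of length 3: positions 0,1,… shift by +8, +12, +9, then the pattern repeats.
Applying it to model: m+8=u, o+12=a, d+9=m, e+8=m, l+12=x.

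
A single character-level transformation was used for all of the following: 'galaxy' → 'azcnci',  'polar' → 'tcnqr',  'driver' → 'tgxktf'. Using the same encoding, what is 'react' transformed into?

vecgt

The output letters match the input read backwards, each shifted +2: galaxy reversed is yxalag. The word is reversed, then every letter is shifted forward by 2.
Applying it to react: reverse → tcaer; then shift: t+2=v, c+2=e, a+2=c, e+2=g, r+2=t.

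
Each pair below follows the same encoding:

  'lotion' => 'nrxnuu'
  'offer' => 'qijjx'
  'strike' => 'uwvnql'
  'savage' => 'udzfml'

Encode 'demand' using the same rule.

In lotion: l→n is +2, o→r is +3, t→x is +4, i→n is +5 — the shift increases by 1 each position. The shift increases by 1 at each position, starting from +2: 2, 3, 4, ….
On demand: d+2=f, e+3=h, m+4=q, a+5=f, n+6=t, d+7=k.

fhqftk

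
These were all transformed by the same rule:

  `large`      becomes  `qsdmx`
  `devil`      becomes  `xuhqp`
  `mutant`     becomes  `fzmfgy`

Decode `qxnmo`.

The output letters match the input read backwards, each shifted +12: large reversed is egral. The word is reversed, then every letter is shifted forward by 12.
Undoing it on qxnmo: shift back: q−12=e, x−12=l, n−12=b, m−12=a, o−12=c → elbac; then reverse → cable.

cable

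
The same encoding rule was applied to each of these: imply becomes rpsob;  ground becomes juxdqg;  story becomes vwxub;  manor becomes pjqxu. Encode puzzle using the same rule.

sdccon

The shift depends on letter class: consonant m→p is +3, but vowel i→r is +9. The rule splits by letter class: vowels +9, consonants +3.
For puzzle: p(cons)+3=s, u(vowel)+9=d, z(cons)+3=c, z(cons)+3=c, l(cons)+3=o, e(vowel)+9=n.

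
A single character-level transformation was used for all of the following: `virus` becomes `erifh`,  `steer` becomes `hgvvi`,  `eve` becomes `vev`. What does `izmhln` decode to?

ransom

Each pair mirrors across the alphabet (v↔e, i↔r, r↔i): positions sum to 25. Letters are reflected about the middle of the alphabet (position → 25−position): Atbash.
Reversing it on izmhln: i↔r, z↔a, m↔n, h↔s, l↔o, n↔m.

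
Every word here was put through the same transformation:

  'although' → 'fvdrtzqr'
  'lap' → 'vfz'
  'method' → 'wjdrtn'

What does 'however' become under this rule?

rtgjfjb

The shift depends on letter class: consonant l→v is +10, but vowel a→f is +5. Vowels shift forward by 5 and consonants shift forward by 10.
Applying it to however: h(cons)+10=r, o(vowel)+5=t, w(cons)+10=g, e(vowel)+5=j, v(cons)+10=f, e(vowel)+5=j, r(cons)+10=b.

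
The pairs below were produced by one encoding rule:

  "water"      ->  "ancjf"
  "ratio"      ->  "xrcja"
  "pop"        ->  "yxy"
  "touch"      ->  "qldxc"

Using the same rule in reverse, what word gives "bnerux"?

The output letters match the input read backwards, each shifted +9: water reversed is retaw. The word is reversed, then every letter is shifted forward by 9.
Undoing it on bnerux: shift back: b−9=s, n−9=e, e−9=v, r−9=i, u−9=l, x−9=o → sevilo; then reverse → olives.

olives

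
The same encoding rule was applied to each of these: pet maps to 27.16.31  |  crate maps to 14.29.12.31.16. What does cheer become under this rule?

14.19.16.16.29

p is letter #16 and maps to 27: an offset of 11. Letters become their 1-based position plus 11 (so a→12, b→13, …).
For cheer: c=3→14, h=8→19, e=5→16, e=5→16, r=18→29.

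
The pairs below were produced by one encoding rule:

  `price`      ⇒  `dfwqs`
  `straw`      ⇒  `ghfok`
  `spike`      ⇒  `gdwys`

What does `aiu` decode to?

Compare letters: p→d is +14, r→f is +14, i→w is +14 — a constant shift. It's a constant shift of +14 (ROT14).
Decoding aiu: a−14=m, i−14=u, u−14=g.

mug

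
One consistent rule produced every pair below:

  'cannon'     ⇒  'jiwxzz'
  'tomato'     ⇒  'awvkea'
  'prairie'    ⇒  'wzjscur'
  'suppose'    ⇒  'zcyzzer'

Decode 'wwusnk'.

policy

In cannon: c→j is +7, a→i is +8, n→w is +9, n→x is +10 — the shift increases by 1 each position. Each letter shifts forward by (position + 7), i.e. 7, 8, 9, … — the shift grows by one for each successive letter.
Reversing it on wwusnk: w−7=p, w−8=o, u−9=l, s−10=i, n−11=c, k−12=y.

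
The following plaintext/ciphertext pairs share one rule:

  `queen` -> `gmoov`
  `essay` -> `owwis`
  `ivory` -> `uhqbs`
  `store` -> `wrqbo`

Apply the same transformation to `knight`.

q(16)→g(6) and u(20)→m(12) fit y≡21x+8 (mod 26); the inverse of 21 mod 26 is 5. Each letter's alphabet position (a=0..z=25) is mapped through 21·x+8 mod 26 — an affine cipher.
On knight: k(10)→21·10+8≡10=k; n(13)→21·13+8≡21=v; i(8)→21·8+8≡20=u; g(6)→21·6+8≡4=e; h(7)→21·7+8≡25=z; t(19)→21·19+8≡17=r (all mod 26).

kvuezr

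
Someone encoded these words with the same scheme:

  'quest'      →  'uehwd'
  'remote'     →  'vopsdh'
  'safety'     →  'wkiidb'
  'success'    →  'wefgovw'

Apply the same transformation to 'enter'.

Shifts by position in quest: pos 0: q→u (+4), pos 1: u→e (+10), pos 2: e→h (+3), pos 3: s→w (+4), pos 4: t→d (+10) — repeating every 3. The shifts repeat in a cycle of length 3: positions 0,1,… shift by +4, +10, +3, then the pattern repeats.
For enter: e+4=i, n+10=x, t+3=w, e+4=i, r+10=b.

ixwib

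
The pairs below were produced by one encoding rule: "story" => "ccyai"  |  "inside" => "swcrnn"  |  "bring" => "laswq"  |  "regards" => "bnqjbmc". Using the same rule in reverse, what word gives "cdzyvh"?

It's a Vigenère-style cipher with numeric key [10,9]: position i shifts by key[i mod 2].
Undoing it on cdzyvh: c−10=s, d−9=u, z−10=p, y−9=p, v−10=l, h−9=y.

supply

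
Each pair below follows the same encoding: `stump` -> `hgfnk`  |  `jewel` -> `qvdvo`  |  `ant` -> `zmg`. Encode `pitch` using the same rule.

Each pair mirrors across the alphabet (s↔h, t↔g, u↔f): positions sum to 25. Each letter is replaced by its mirror in the alphabet: a↔z, b↔y, c↔x, and so on (the Atbash cipher).
For pitch: p↔k, i↔r, t↔g, c↔x, h↔s.

krgxs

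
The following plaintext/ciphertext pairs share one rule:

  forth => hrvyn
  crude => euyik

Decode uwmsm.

The shift increases by 1 at each position, starting from +2: 2, 3, 4, ….
Reversing it on uwmsm: u−2=s, w−3=t, m−4=i, s−5=n, m−6=g.

sting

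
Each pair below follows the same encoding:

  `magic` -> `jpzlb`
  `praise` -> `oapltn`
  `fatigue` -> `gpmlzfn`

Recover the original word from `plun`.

m(12)→j(9) and a(0)→p(15) fit y≡19x+15 (mod 26); the inverse of 19 mod 26 is 11. Each letter's alphabet position (a=0..z=25) is mapped through 19·x+15 mod 26 — an affine cipher.
Undoing it on plun: p(15)→11·(15−15)≡0=a; l(11)→11·(11−15)≡8=i; u(20)→11·(20−15)≡3=d; n(13)→11·(13−15)≡4=e (all mod 26).

aide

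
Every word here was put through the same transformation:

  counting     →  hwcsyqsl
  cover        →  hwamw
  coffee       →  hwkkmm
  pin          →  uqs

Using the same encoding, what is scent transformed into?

The rule splits by letter class: vowels +8, consonants +5.
On scent: s(cons)+5=x, c(cons)+5=h, e(vowel)+8=m, n(cons)+5=s, t(cons)+5=y.

xhmsy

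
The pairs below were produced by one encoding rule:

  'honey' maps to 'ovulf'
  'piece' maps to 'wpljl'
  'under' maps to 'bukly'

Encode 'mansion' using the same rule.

thuzpvu

Compare letters: h→o is +7, o→v is +7, n→u is +7 — a constant shift. This is a Caesar cipher with shift 7.
On mansion: m+7=t, a+7=h, n+7=u, s+7=z, i+7=p, o+7=v, n+7=u.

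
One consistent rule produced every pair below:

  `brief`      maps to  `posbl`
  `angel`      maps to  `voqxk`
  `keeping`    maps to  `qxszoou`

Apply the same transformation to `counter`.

Two steps: reverse the string, then apply a Caesar shift of +10.
Applying it to counter: reverse → retnuoc; then shift: r+10=b, e+10=o, t+10=d, n+10=x, u+10=e, o+10=y, c+10=m.

bodxeym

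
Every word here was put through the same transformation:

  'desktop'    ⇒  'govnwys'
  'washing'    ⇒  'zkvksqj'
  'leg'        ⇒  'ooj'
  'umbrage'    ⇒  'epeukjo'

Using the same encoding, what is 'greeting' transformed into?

The shift depends on letter class: consonant d→g is +3, but vowel e→o is +10. Two shifts are in play — +10 for a/e/i/o/u, +3 for every other letter.
On greeting: g(cons)+3=j, r(cons)+3=u, e(vowel)+10=o, e(vowel)+10=o, t(cons)+3=w, i(vowel)+10=s, n(cons)+3=q, g(cons)+3=j.

juoowsqj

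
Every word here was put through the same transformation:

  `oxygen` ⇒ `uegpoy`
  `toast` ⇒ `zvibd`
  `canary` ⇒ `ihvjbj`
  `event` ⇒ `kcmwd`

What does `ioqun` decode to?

The shift increases by 1 at each position, starting from +6: 6, 7, 8, ….
Reversing it on ioqun: i−6=c, o−7=h, q−8=i, u−9=l, n−10=d.

child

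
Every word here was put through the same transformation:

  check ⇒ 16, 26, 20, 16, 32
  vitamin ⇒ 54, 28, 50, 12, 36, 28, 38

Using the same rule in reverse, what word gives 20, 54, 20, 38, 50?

c(#3)→16 and h(#8)→26: differences scale by 2, so n = 2·pos + 10. With a=1..z=26, the number is 2·pos + 10.
Decoding 20, 54, 20, 38, 50: 20→(20−10)÷2=5=e, 54→(54−10)÷2=22=v, 20→(20−10)÷2=5=e, 38→(38−10)÷2=14=n, 50→(50−10)÷2=20=t.

event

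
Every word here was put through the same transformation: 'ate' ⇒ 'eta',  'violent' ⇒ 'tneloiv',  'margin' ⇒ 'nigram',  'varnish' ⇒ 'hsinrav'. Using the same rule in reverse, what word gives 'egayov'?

The output letters match the input read backwards: ate reversed is eta. The word is simply reversed.
Undoing it on egayov: then reverse → voyage.

voyage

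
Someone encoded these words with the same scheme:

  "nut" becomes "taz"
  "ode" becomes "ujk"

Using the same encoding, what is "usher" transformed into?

aynkx

Compare letters: n→t is +6, u→a is +6, t→z is +6 — a constant shift. This is a Caesar cipher with shift 6.
For usher: u+6=a, s+6=y, h+6=n, e+6=k, r+6=x.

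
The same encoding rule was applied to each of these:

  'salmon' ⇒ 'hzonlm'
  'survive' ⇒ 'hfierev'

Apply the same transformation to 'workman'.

dlipnzm

This is the alphabet-reversal cipher (Atbash): a becomes z, b becomes y, etc.
For workman: w↔d, o↔l, r↔i, k↔p, m↔n, a↔z, n↔m.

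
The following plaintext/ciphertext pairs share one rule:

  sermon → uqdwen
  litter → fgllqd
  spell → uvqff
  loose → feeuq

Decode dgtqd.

s(18)→u(20) and e(4)→q(16) fit y≡17x+0 (mod 26); the inverse of 17 mod 26 is 23. Each letter's alphabet position (a=0..z=25) is mapped through 17·x+0 mod 26 — an affine cipher.
Reversing it on dgtqd: d(3)→23·(3−0)≡17=r; g(6)→23·(6−0)≡8=i; t(19)→23·(19−0)≡21=v; q(16)→23·(16−0)≡4=e; d(3)→23·(3−0)≡17=r (all mod 26).

river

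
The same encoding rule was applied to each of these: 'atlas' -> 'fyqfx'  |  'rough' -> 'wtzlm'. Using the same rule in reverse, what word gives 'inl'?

dig

Compare letters: a→f is +5, t→y is +5, l→q is +5 — a constant shift. This is a Caesar cipher with shift 5.
Reversing it on inl: i−5=d, n−5=i, l−5=g.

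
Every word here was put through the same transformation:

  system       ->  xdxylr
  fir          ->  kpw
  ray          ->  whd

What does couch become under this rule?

Vowels shift forward by 7 and consonants shift forward by 5.
Applying it to couch: c(cons)+5=h, o(vowel)+7=v, u(vowel)+7=b, c(cons)+5=h, h(cons)+5=m.

hvbhm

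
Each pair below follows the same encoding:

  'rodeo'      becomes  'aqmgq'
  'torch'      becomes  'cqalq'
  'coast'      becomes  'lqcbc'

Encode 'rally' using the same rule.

acuuh

The shift depends on letter class: consonant r→a is +9, but vowel o→q is +2. The rule splits by letter class: vowels +2, consonants +9.
Applying it to rally: r(cons)+9=a, a(vowel)+2=c, l(cons)+9=u, l(cons)+9=u, y(cons)+9=h.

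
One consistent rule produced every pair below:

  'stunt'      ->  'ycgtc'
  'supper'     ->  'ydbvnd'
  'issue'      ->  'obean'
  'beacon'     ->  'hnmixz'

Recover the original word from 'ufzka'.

The shifts repeat in a cycle of length 3: positions 0,1,… shift by +6, +9, +12, then the pattern repeats.
Undoing it on ufzka: u−6=o, f−9=w, z−12=n, k−6=e, a−9=r.

owner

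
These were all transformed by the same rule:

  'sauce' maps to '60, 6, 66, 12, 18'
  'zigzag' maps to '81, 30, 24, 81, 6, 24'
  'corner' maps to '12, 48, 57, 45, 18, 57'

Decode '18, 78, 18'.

s(#19)→60 and a(#1)→6: differences scale by 3, so n = 3·pos + 3. Each letter becomes 3×(its alphabet position, a=1..z=26) + 3.
Undoing it on 18, 78, 18: 18→(18−3)÷3=5=e, 78→(78−3)÷3=25=y, 18→(18−3)÷3=5=e.

eye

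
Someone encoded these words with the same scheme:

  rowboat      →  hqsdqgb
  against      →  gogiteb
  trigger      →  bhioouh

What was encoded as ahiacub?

cricket

r(17)→h(7) and o(14)→q(16) fit y≡23x+6 (mod 26); the inverse of 23 mod 26 is 17. This is an affine cipher: with a=0,…,z=25, each position x becomes (23x+6) mod 26.
Decoding ahiacub: a(0)→17·(0−6)≡2=c; h(7)→17·(7−6)≡17=r; i(8)→17·(8−6)≡8=i; a(0)→17·(0−6)≡2=c; c(2)→17·(2−6)≡10=k; u(20)→17·(20−6)≡4=e; b(1)→17·(1−6)≡19=t (all mod 26).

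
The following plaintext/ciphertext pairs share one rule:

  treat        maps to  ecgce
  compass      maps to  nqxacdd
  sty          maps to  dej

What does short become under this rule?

Two shifts are in play — +2 for a/e/i/o/u, +11 for every other letter.
On short: s(cons)+11=d, h(cons)+11=s, o(vowel)+2=q, r(cons)+11=c, t(cons)+11=e.

dsqce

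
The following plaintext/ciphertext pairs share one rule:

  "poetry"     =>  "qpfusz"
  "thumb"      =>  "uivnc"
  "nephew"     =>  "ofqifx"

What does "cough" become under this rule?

Compare letters: p→q is +1, o→p is +1, e→f is +1 — a constant shift. Each letter is shifted forward by 1 in the alphabet (a Caesar shift of +1).
For cough: c+1=d, o+1=p, u+1=v, g+1=h, h+1=i.

dpvhi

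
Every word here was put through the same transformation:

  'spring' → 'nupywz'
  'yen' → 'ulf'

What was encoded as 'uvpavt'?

motion

The output letters match the input read backwards, each shifted +7: spring reversed is gnirps. The word is reversed, then every letter is shifted forward by 7.
Decoding uvpavt: shift back: u−7=n, v−7=o, p−7=i, a−7=t, v−7=o, t−7=m → noitom; then reverse → motion.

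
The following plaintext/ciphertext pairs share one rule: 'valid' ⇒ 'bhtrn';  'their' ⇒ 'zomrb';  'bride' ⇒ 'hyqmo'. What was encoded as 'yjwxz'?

scoop

The shift increases by 1 at each position, starting from +6: 6, 7, 8, ….
Undoing it on yjwxz: y−6=s, j−7=c, w−8=o, x−9=o, z−10=p.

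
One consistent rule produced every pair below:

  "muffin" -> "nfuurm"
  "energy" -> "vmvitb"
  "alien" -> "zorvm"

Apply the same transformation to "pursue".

Letters are reflected about the middle of the alphabet (position → 25−position): Atbash.
Applying it to pursue: p↔k, u↔f, r↔i, s↔h, u↔f, e↔v.

kfihfv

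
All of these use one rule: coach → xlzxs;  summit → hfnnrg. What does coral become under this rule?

Each pair mirrors across the alphabet (c↔x, o↔l, a↔z): positions sum to 25. Each letter is replaced by its mirror in the alphabet: a↔z, b↔y, c↔x, and so on (the Atbash cipher).
On coral: c↔x, o↔l, r↔i, a↔z, l↔o.

xlizo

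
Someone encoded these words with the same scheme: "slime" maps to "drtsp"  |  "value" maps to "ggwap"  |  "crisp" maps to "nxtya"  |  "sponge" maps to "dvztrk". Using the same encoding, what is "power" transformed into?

Shifts by position in slime: pos 0: s→d (+11), pos 1: l→r (+6), pos 2: i→t (+11), pos 3: m→s (+6) — repeating every 2. The shifts repeat in a cycle of length 2: positions 0,1,… shift by +11, +6, then the pattern repeats.
On power: p+11=a, o+6=u, w+11=h, e+6=k, r+11=c.

auhkc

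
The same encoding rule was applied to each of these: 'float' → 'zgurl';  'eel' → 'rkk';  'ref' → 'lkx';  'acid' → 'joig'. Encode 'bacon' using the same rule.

The output letters match the input read backwards, each shifted +6: float reversed is taolf. The word is reversed, then every letter is shifted forward by 6.
For bacon: reverse → nocab; then shift: n+6=t, o+6=u, c+6=i, a+6=g, b+6=h.

tuigh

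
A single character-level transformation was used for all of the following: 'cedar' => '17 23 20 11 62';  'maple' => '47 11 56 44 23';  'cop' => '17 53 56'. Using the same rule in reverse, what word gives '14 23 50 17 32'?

bench

c(#3)→17 and e(#5)→23: differences scale by 3, so n = 3·pos + 8. The formula is n = 3×(alphabet index, a=1) + 8.
Decoding 14 23 50 17 32: 14→(14−8)÷3=2=b, 23→(23−8)÷3=5=e, 50→(50−8)÷3=14=n, 17→(17−8)÷3=3=c, 32→(32−8)÷3=8=h.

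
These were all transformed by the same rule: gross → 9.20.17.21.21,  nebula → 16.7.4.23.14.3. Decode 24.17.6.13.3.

g is letter #7 and maps to 9: an offset of 2. Each letter is replaced by its alphabet position (a=1..z=26) + 2.
Decoding 24.17.6.13.3: 24→(24−2)÷1=22=v, 17→(17−2)÷1=15=o, 6→(6−2)÷1=4=d, 13→(13−2)÷1=11=k, 3→(3−2)÷1=1=a.

vodka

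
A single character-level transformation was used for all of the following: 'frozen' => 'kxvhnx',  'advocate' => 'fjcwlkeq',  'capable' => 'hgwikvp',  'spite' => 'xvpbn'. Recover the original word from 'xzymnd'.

In frozen: f→k is +5, r→x is +6, o→v is +7, z→h is +8 — the shift increases by 1 each position. Letter i (0-indexed) is shifted by i+5, so successive shifts are 5, 6, 7, ….
Undoing it on xzymnd: x−5=s, z−6=t, y−7=r, m−8=e, n−9=e, d−10=t.

street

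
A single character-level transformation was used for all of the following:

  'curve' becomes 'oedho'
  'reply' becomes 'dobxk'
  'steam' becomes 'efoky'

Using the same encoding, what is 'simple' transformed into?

The shift depends on letter class: consonant c→o is +12, but vowel u→e is +10. Two shifts are in play — +10 for a/e/i/o/u, +12 for every other letter.
On simple: s(cons)+12=e, i(vowel)+10=s, m(cons)+12=y, p(cons)+12=b, l(cons)+12=x, e(vowel)+10=o.

esybxo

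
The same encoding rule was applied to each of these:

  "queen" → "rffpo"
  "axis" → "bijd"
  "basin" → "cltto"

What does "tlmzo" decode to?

salon

Shifts by position in queen: pos 0: q→r (+1), pos 1: u→f (+11), pos 2: e→f (+1), pos 3: e→p (+11) — repeating every 2. It's a Vigenère-style cipher with numeric key [1,11]: position i shifts by key[i mod 2].
Undoing it on tlmzo: t−1=s, l−11=a, m−1=l, z−11=o, o−1=n.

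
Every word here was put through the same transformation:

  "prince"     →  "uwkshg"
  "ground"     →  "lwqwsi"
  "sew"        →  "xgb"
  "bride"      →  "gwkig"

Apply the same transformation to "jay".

The shift depends on letter class: consonant p→u is +5, but vowel i→k is +2. Vowels shift forward by 2 and consonants shift forward by 5.
For jay: j(cons)+5=o, a(vowel)+2=c, y(cons)+5=d.

ocd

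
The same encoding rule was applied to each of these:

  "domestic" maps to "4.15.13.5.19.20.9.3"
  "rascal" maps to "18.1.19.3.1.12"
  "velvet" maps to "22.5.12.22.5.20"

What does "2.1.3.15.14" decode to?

bacon

d is letter #4 and maps to 4: an offset of 0. Each letter is replaced by its alphabet position (a=1, b=2, …, z=26).
Undoing it on 2.1.3.15.14: 2=b, 1=a, 3=c, 15=o, 14=n.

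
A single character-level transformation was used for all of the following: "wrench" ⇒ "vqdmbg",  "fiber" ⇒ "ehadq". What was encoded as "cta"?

dub

Compare letters: w→v is +25, r→q is +25, e→d is +25 — a constant shift. Every letter moves 25 places later in the alphabet, wrapping around z→a.
Undoing it on cta: c−25=d, t−25=u, a−25=b.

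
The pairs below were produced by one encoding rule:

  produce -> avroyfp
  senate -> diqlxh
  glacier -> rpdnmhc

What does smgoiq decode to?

hidden

Shifts by position in produce: pos 0: p→a (+11), pos 1: r→v (+4), pos 2: o→r (+3), pos 3: d→o (+11), pos 4: u→y (+4), pos 5: c→f (+3) — repeating every 3. A repeating key of period 3 is used — shifts +11, +4, +3 over and over.
Decoding smgoiq: s−11=h, m−4=i, g−3=d, o−11=d, i−4=e, q−3=n.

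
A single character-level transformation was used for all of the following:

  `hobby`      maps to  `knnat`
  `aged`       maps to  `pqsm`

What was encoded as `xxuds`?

grill

The output letters match the input read backwards, each shifted +12: hobby reversed is ybboh. Read the word backwards and shift each letter +12.
Undoing it on xxuds: shift back: x−12=l, x−12=l, u−12=i, d−12=r, s−12=g → llirg; then reverse → grill.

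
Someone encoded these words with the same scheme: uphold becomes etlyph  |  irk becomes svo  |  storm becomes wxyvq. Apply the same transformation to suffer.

wejjov

The shift depends on letter class: consonant p→t is +4, but vowel u→e is +10. Two shifts are in play — +10 for a/e/i/o/u, +4 for every other letter.
On suffer: s(cons)+4=w, u(vowel)+10=e, f(cons)+4=j, f(cons)+4=j, e(vowel)+10=o, r(cons)+4=v.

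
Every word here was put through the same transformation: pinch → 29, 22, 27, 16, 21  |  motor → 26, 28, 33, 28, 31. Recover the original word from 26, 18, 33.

met

p is letter #16 and maps to 29: an offset of 13. The number is (letter's place in the alphabet, a=1) + 13.
Undoing it on 26, 18, 33: 26→(26−13)÷1=13=m, 18→(18−13)÷1=5=e, 33→(33−13)÷1=20=t.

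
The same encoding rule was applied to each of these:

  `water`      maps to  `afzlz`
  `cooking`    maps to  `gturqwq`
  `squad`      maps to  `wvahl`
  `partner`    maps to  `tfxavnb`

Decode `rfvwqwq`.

In water: w→a is +4, a→f is +5, t→z is +6, e→l is +7 — the shift increases by 1 each position. Letter i (0-indexed) is shifted by i+4, so successive shifts are 4, 5, 6, ….
Undoing it on rfvwqwq: r−4=n, f−5=a, v−6=p, w−7=p, q−8=i, w−9=n, q−10=g.

napping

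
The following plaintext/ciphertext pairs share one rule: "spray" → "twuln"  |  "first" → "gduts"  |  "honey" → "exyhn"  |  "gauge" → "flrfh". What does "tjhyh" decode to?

scene

s(18)→t(19) and p(15)→w(22) fit y≡25x+11 (mod 26); the inverse of 25 mod 26 is 25. This is an affine cipher: with a=0,…,z=25, each position x becomes (25x+11) mod 26.
Decoding tjhyh: t(19)→25·(19−11)≡18=s; j(9)→25·(9−11)≡2=c; h(7)→25·(7−11)≡4=e; y(24)→25·(24−11)≡13=n; h(7)→25·(7−11)≡4=e (all mod 26).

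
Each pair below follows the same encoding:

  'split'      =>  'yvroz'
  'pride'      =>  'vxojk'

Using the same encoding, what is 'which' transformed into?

cnoin

Compare letters: s→y is +6, p→v is +6, l→r is +6 — a constant shift. This is a Caesar cipher with shift 6.
For which: w+6=c, h+6=n, i+6=o, c+6=i, h+6=n.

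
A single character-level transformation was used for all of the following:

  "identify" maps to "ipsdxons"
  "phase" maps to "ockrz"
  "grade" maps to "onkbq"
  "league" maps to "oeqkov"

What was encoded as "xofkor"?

The output letters match the input read backwards, each shifted +10: identify reversed is yfitnedi. The word is reversed, then every letter is shifted forward by 10.
Decoding xofkor: shift back: x−10=n, o−10=e, f−10=v, k−10=a, o−10=e, r−10=h → nevaeh; then reverse → heaven.

heaven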